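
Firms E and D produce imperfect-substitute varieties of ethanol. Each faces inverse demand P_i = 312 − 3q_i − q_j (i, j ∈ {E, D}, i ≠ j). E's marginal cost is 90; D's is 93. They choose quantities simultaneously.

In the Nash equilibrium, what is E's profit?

Firm E's profit: π = q_E(312 − 3q_E − q_D) − 90q_E.
∂π/∂q_E = 222 − 6q_E − q_D = 0 ⇒ q_E = 37 − (1/6)q_D.
Similarly q_D = 36.5 − (1/6)q_E.
Plugging q_D into E's best response: q_E = 37 − (1/6)(36.5 − (1/6)q_E) ⇒ (35/36)q_E = 371/12, so q_E = 31.8.
Then q_D = 36.5 − (1/6)·31.8 = 31.2.
P_E = 312 − 3·31.8 − 31.2 = 185.4.
Profit = (185.4 − 90)·31.8 = 3033.72.

3033.72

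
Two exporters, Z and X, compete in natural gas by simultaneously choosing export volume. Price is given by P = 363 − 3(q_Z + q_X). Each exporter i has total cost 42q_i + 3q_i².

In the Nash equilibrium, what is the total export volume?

Exporter Z's profit: π = q_Z(363 − 3(q_Z + q_X)) − 42q_Z − 3q_Z².
∂π/∂q_Z = 321 − 12q_Z − 3q_X = 0, so q_Z = 26.75 − 0.25q_X.
Setting q_Z = q_X in the reaction function: q_Z = 26.75 − 0.25q_Z, so q_Z = 26.75 / 1.25 = 21.4.
Total export volume: 21.4 + 21.4 = 42.8.

42.8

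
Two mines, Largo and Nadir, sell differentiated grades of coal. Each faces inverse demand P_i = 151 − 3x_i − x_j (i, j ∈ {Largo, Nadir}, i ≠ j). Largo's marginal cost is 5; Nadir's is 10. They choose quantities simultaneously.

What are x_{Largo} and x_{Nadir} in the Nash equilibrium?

Mine Largo's profit: π = x_{Largo}(151 − 3x_{Largo} − x_{Nadir}) − 5x_{Largo}.
∂π/∂x_{Largo} = 146 − 6x_{Largo} − x_{Nadir} = 0 ⇒ x_{Largo} = 73/3 − (1/6)x_{Nadir}.
Similarly x_{Nadir} = 23.5 − (1/6)x_{Largo}.
Solving the two reaction functions simultaneously: (1 − (−1/6)(−1/6))x_{Largo} = 73/3 − (1/6)·23.5, so (35/36)x_{Largo} = 245/12 and x_{Largo} = 21.
Then x_{Nadir} = 23.5 − (1/6)·21 = 20.

21, 20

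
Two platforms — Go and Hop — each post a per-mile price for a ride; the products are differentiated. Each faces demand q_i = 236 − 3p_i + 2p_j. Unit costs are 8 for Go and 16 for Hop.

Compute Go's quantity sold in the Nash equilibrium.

Go's profit: π = (p_{Go} − 8)(236 − 3p_{Go} + 2p_{Hop}).
∂π/∂p_{Go} = 260 − 6p_{Go} + 2p_{Hop} = 0 ⇒ p_{Go} = 130/3 + (1/3)p_{Hop}.
Similarly p_{Hop} = 142/3 + (1/3)p_{Go}.
Solving the two reaction functions simultaneously: (1 − (1/3)(1/3))p_{Go} = 130/3 + (1/3)·(142/3), so (8/9)p_{Go} = 532/9 and p_{Go} = 66.5.
Then p_{Hop} = 142/3 + (1/3)·66.5 = 69.5.
q_{Go} = 236 − 3·66.5 + 2·69.5 = 175.5.

175.5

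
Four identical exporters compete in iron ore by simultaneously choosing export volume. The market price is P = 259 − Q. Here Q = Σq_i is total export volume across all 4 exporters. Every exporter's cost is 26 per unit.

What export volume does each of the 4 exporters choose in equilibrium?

46.6

A representative exporter's profit is π_i = q_i(259 − Q) − 26q_i, with Q = q_i + Σ_{j≠i} q_j.
First-order condition: 233 − 2q_i − Σ_{j≠i} q_j = 0.
Imposing symmetry (q_j = q for all j) turns Σ_{j≠i} q_j into 3q, so 233 = 5q and q = 46.6.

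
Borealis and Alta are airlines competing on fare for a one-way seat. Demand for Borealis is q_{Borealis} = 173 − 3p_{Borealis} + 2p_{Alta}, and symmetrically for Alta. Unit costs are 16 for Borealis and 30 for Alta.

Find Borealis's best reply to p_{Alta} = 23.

44.5

Borealis's profit: π = (p_{Borealis} − 16)(173 − 3p_{Borealis} + 2p_{Alta}).
∂π/∂p_{Borealis} = 221 − 6p_{Borealis} + 2p_{Alta} = 0 ⇒ p_{Borealis} = 221/6 + (1/3)p_{Alta}.
At p_{Alta} = 23: p_{Borealis} = 221/6 + (1/3)·23 = 44.5.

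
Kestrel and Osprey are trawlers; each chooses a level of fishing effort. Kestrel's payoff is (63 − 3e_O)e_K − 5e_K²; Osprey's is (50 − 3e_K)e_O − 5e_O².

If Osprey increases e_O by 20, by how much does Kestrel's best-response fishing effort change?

-6

Expanding Kestrel's payoff: 63e_K − 3e_Oe_K − 5e_K².
∂π/∂e_K = 63 − 3e_O − 10e_K = 0, so e_K = 6.3 − 0.3e_O.
The reaction-function slope is −0.3, so a 20-unit rise in e_O moves e_K by −0.3 × 20 = −6. Kestrel's best response falls — the actions are strategic substitutes.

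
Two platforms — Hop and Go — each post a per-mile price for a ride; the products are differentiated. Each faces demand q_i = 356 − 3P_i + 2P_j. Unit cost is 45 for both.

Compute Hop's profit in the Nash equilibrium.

18135.1875

Hop's profit: π = (P_{Hop} − 45)(356 − 3P_{Hop} + 2P_{Go}).
∂π/∂P_{Hop} = 491 − 6P_{Hop} + 2P_{Go} = 0 ⇒ P_{Hop} = 491/6 + (1/3)P_{Go}.
Setting P_{Hop} = P_{Go} in the reaction function: P_{Hop} = 491/6 + (1/3)P_{Hop}, so P_{Hop} = (491/6) / (2/3) = 122.75.
q_{Hop} = 356 − 3·122.75 + 2·122.75 = 233.25.
Profit = (122.75 − 45)·233.25 = 18135.1875.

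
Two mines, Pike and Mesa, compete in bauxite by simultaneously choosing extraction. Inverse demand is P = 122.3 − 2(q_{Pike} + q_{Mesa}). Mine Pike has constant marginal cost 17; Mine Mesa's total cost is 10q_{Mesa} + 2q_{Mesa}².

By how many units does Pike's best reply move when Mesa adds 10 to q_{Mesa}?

Mine Pike's profit: π = q_{Pike}(122.3 − 2(q_{Pike} + q_{Mesa})) − 17q_{Pike}.
∂π/∂q_{Pike} = 105.3 − 4q_{Pike} − 2q_{Mesa} = 0, so q_{Pike} = 26.325 − 0.5q_{Mesa}.
The reaction-function slope is −0.5, so a 10-unit rise in q_{Mesa} moves q_{Pike} by −0.5 × 10 = −5. Pike's best response falls — the actions are strategic substitutes.

-5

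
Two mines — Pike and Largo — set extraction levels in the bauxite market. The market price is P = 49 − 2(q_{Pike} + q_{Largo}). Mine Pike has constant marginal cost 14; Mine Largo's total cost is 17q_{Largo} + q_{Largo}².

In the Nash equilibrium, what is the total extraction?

10.2

Mine Pike's profit: π = q_{Pike}(49 − 2(q_{Pike} + q_{Largo})) − 14q_{Pike}.
∂π/∂q_{Pike} = 35 − 4q_{Pike} − 2q_{Largo} = 0, so q_{Pike} = 8.75 − 0.5q_{Largo}.
For Largo: ∂π/∂q_{Largo} = 32 − 6q_{Largo} − 2q_{Pike} = 0 ⇒ q_{Largo} = 16/3 − (1/3)q_{Pike}.
Solving the two reaction functions simultaneously: (1 − (−0.5)(−1/3))q_{Pike} = 8.75 − 0.5·(16/3), so (5/6)q_{Pike} = 73/12 and q_{Pike} = 7.3.
Then q_{Largo} = 16/3 − (1/3)·7.3 = 2.9.
Total extraction: 7.3 + 2.9 = 10.2.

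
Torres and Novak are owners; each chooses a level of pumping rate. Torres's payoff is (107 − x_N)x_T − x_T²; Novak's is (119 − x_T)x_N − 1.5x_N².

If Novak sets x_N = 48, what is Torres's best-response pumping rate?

29.5

Expanding Torres's payoff: 107x_T − x_Nx_T − x_T².
∂π/∂x_T = 107 − x_N − 2x_T = 0, so x_T = 53.5 − 0.5x_N.
At x_N = 48: x_T = 53.5 − 0.5·48 = 29.5.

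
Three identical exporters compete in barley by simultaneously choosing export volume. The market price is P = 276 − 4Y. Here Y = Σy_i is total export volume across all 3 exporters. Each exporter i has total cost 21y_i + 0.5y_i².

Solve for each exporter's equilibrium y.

15

A representative exporter's profit is π_i = y_i(276 − 4Y) − 21y_i − 0.5y_i², with Y = y_i + Σ_{j≠i} y_j.
First-order condition: 255 − 9y_i − 4Σ_{j≠i} y_j = 0.
In a symmetric equilibrium every exporter chooses the same y, so Σ_{j≠i} y_j = 2y. The condition becomes 255 − 17y = 0, giving y = 255/17 = 15.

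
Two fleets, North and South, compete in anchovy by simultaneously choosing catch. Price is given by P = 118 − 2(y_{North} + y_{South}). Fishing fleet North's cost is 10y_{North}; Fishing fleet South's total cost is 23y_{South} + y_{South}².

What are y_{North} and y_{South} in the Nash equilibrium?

Fishing fleet North's profit: π = y_{North}(118 − 2(y_{North} + y_{South})) − 10y_{North}.
∂π/∂y_{North} = 108 − 4y_{North} − 2y_{South} = 0, so y_{North} = 27 − 0.5y_{South}.
For South: ∂π/∂y_{South} = 95 − 6y_{South} − 2y_{North} = 0 ⇒ y_{South} = 95/6 − (1/3)y_{North}.
Substituting the second reaction function into the first: y_{North} = 27 − 0.5(95/6 − (1/3)y_{North}), which gives (5/6)y_{North} = 229/12 ⇒ y_{North} = 22.9.
Then y_{South} = 95/6 − (1/3)·22.9 = 8.2.

22.9, 8.2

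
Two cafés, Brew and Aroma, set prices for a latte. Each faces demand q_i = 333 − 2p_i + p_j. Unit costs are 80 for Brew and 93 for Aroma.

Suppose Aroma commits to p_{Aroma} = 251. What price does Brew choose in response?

Brew's profit: π = (p_{Brew} − 80)(333 − 2p_{Brew} + p_{Aroma}).
∂π/∂p_{Brew} = 493 − 4p_{Brew} + p_{Aroma} = 0 ⇒ p_{Brew} = 123.25 + 0.25p_{Aroma}.
At p_{Aroma} = 251: p_{Brew} = 123.25 + 0.25·251 = 186.

186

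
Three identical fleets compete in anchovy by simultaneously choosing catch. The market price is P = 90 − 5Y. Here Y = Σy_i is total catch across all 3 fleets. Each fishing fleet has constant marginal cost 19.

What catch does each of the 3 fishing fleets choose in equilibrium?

A representative fishing fleet's profit is π_i = y_i(90 − 5Y) − 19y_i, with Y = y_i + Σ_{j≠i} y_j.
First-order condition: 71 − 10y_i − 5Σ_{j≠i} y_j = 0.
In a symmetric equilibrium every fishing fleet chooses the same y, so Σ_{j≠i} y_j = 2y. The condition becomes 71 − 20y = 0, giving y = 71/20 = 3.55.

3.55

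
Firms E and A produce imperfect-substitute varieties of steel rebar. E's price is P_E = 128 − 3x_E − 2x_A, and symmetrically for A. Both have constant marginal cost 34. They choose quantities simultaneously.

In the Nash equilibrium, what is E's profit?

Firm E's profit: π = x_E(128 − 3x_E − 2x_A) − 34x_E.
∂π/∂x_E = 94 − 6x_E − 2x_A = 0 ⇒ x_E = 47/3 − (1/3)x_A.
The game is symmetric, so in equilibrium x_A = x_E: the reaction function gives (4/3)x_E = 47/3, hence x_E = 11.75.
P_E = 128 − 3·11.75 − 2·11.75 = 69.25.
Profit = (69.25 − 34)·11.75 = 414.1875.

414.1875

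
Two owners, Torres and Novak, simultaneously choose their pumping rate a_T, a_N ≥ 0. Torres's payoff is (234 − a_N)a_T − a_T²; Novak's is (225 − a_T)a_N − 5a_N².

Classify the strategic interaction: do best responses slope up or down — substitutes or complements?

Expanding Torres's payoff: 234a_T − a_Na_T − a_T².
∂π/∂a_T = 234 − a_N − 2a_T = 0, so a_T = 117 − 0.5a_N.
The best-response slope da_T/da_N = −0.5 < 0: the reaction function is downward-sloping, so the choices are strategic substitutes.

strategic substitutes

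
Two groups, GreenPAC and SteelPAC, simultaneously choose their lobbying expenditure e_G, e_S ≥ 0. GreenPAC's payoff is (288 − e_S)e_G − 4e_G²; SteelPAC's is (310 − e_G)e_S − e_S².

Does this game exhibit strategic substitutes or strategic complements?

Expanding GreenPAC's payoff: 288e_G − e_Se_G − 4e_G².
∂π/∂e_G = 288 − e_S − 8e_G = 0, so e_G = 36 − 0.125e_S.
The best-response slope de_G/de_S = −0.125 < 0: the reaction function is downward-sloping, so the choices are strategic substitutes.

strategic substitutes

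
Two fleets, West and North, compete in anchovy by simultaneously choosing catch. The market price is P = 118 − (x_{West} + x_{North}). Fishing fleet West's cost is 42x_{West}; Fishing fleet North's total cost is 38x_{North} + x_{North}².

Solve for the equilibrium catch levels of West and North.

Fishing fleet West's profit: π = x_{West}(118 − (x_{West} + x_{North})) − 42x_{West}.
∂π/∂x_{West} = 76 − 2x_{West} − x_{North} = 0, so x_{West} = 38 − 0.5x_{North}.
For North: ∂π/∂x_{North} = 80 − 4x_{North} − x_{West} = 0 ⇒ x_{North} = 20 − 0.25x_{West}.
Plugging x_{North} into West's best response: x_{West} = 38 − 0.5(20 − 0.25x_{West}) ⇒ 0.875x_{West} = 28, so x_{West} = 32.
Then x_{North} = 20 − 0.25·32 = 12.

32, 12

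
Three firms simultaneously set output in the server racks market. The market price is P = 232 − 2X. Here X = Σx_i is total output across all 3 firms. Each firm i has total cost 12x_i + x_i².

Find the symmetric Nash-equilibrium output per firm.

A representative firm's profit is π_i = x_i(232 − 2X) − 12x_i − x_i², with X = x_i + Σ_{j≠i} x_j.
First-order condition: 220 − 6x_i − 2Σ_{j≠i} x_j = 0.
In a symmetric equilibrium every firm chooses the same x, so Σ_{j≠i} x_j = 2x. The condition becomes 220 − 10x = 0, giving x = 220/10 = 22.

22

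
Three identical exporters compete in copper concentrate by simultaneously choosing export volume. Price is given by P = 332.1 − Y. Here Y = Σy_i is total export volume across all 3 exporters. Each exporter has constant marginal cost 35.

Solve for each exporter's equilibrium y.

74.275

A representative exporter's profit is π_i = y_i(332.1 − Y) − 35y_i, with Y = y_i + Σ_{j≠i} y_j.
First-order condition: 297.1 − 2y_i − Σ_{j≠i} y_j = 0.
Imposing symmetry (y_j = y for all j) turns Σ_{j≠i} y_j into 2y, so 297.1 = 4y and y = 74.275.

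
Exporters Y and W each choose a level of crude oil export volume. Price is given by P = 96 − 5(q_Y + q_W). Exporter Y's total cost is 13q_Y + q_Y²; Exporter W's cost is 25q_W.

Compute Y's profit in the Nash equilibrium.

Exporter Y's profit: π = q_Y(96 − 5(q_Y + q_W)) − 13q_Y − q_Y².
∂π/∂q_Y = 83 − 12q_Y − 5q_W = 0, so q_Y = 83/12 − (5/12)q_W.
For W: ∂π/∂q_W = 71 − 10q_W − 5q_Y = 0 ⇒ q_W = 7.1 − 0.5q_Y.
Plugging q_W into Y's best response: q_Y = 83/12 − (5/12)(7.1 − 0.5q_Y) ⇒ (19/24)q_Y = 95/24, so q_Y = 5.
Then q_W = 7.1 − 0.5·5 = 4.6.
Price P = 96 − 5·9.6 = 48.
Y's profit: (48 − 13)·5 − (5)² = 150.

150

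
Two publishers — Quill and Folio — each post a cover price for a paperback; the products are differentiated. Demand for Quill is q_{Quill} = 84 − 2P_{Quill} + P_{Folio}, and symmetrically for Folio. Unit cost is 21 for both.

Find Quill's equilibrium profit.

882

Quill's profit: π = (P_{Quill} − 21)(84 − 2P_{Quill} + P_{Folio}).
∂π/∂P_{Quill} = 126 − 4P_{Quill} + P_{Folio} = 0 ⇒ P_{Quill} = 31.5 + 0.25P_{Folio}.
The game is symmetric, so in equilibrium P_{Folio} = P_{Quill}: the reaction function gives 0.75P_{Quill} = 31.5, hence P_{Quill} = 42.
q_{Quill} = 84 − 2·42 + 42 = 42.
Profit = (42 − 21)·42 = 882.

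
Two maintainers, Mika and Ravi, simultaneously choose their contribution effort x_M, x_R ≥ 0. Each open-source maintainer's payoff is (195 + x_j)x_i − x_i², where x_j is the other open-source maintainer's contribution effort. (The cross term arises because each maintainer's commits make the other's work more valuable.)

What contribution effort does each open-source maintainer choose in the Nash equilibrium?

195

Mika's payoff is (195 + x_R)x_M − x_M².
∂π/∂x_M = 195 + x_R − 2x_M = 0, so x_M = 97.5 + 0.5x_R.
Setting x_M = x_R in the reaction function: x_M = 97.5 + 0.5x_M, so x_M = 97.5 / 0.5 = 195.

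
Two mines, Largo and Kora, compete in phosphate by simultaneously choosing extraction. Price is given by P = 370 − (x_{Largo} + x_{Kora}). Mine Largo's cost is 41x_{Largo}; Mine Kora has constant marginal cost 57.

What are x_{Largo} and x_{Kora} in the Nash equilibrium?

Mine Largo's profit: π = x_{Largo}(370 − (x_{Largo} + x_{Kora})) − 41x_{Largo}.
∂π/∂x_{Largo} = 329 − 2x_{Largo} − x_{Kora} = 0, so x_{Largo} = 164.5 − 0.5x_{Kora}.
By the same steps for Kora: x_{Kora} = 156.5 − 0.5x_{Largo}.
Solving the two reaction functions simultaneously: (1 − (−0.5)(−0.5))x_{Largo} = 164.5 − 0.5·156.5, so 0.75x_{Largo} = 86.25 and x_{Largo} = 115.
Then x_{Kora} = 156.5 − 0.5·115 = 99.

115, 99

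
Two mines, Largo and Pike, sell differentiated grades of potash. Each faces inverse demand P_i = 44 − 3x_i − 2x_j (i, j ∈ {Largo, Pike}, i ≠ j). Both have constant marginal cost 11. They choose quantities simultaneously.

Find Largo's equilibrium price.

23.375

Mine Largo's profit: π = x_{Largo}(44 − 3x_{Largo} − 2x_{Pike}) − 11x_{Largo}.
∂π/∂x_{Largo} = 33 − 6x_{Largo} − 2x_{Pike} = 0 ⇒ x_{Largo} = 5.5 − (1/3)x_{Pike}.
The game is symmetric, so in equilibrium x_{Pike} = x_{Largo}: the reaction function gives (4/3)x_{Largo} = 5.5, hence x_{Largo} = 4.125.
P_{Largo} = 44 − 3·4.125 − 2·4.125 = 23.375.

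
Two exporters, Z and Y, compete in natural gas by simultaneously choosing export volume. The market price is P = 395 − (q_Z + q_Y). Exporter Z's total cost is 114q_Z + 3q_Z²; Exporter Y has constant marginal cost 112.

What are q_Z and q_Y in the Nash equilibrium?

Exporter Z's profit: π = q_Z(395 − (q_Z + q_Y)) − 114q_Z − 3q_Z².
∂π/∂q_Z = 281 − 8q_Z − q_Y = 0, so q_Z = 35.125 − 0.125q_Y.
For Y: ∂π/∂q_Y = 283 − 2q_Y − q_Z = 0 ⇒ q_Y = 141.5 − 0.5q_Z.
Plugging q_Y into Z's best response: q_Z = 35.125 − 0.125(141.5 − 0.5q_Z) ⇒ 0.9375q_Z = 17.4375, so q_Z = 18.6.
Then q_Y = 141.5 − 0.5·18.6 = 132.2.

18.6, 132.2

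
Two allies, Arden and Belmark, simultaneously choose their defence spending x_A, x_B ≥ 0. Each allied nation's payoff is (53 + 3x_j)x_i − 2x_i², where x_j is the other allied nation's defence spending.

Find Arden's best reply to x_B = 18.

Arden's payoff is (53 + 3x_B)x_A − 2x_A².
∂π/∂x_A = 53 + 3x_B − 4x_A = 0, so x_A = 13.25 + 0.75x_B.
At x_B = 18: x_A = 13.25 + 0.75·18 = 26.75.

26.75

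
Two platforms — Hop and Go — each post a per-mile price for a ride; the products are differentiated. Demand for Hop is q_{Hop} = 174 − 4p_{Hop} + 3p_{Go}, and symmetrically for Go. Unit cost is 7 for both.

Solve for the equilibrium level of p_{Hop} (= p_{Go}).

Hop's profit: π = (p_{Hop} − 7)(174 − 4p_{Hop} + 3p_{Go}).
∂π/∂p_{Hop} = 202 − 8p_{Hop} + 3p_{Go} = 0 ⇒ p_{Hop} = 25.25 + 0.375p_{Go}.
Setting p_{Hop} = p_{Go} in the reaction function: p_{Hop} = 25.25 + 0.375p_{Hop}, so p_{Hop} = 25.25 / 0.625 = 40.4.

40.4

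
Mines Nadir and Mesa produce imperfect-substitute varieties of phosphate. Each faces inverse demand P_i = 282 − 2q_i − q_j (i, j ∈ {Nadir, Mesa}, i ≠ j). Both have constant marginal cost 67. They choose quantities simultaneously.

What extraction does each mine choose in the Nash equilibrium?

43

Mine Nadir's profit: π = q_{Nadir}(282 − 2q_{Nadir} − q_{Mesa}) − 67q_{Nadir}.
∂π/∂q_{Nadir} = 215 − 4q_{Nadir} − q_{Mesa} = 0 ⇒ q_{Nadir} = 53.75 − 0.25q_{Mesa}.
The game is symmetric, so in equilibrium q_{Mesa} = q_{Nadir}: the reaction function gives 1.25q_{Nadir} = 53.75, hence q_{Nadir} = 43.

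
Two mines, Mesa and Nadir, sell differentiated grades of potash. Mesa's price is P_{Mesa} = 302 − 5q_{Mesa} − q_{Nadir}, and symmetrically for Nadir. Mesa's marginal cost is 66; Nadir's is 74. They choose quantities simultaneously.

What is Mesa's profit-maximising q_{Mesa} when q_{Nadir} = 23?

Mine Mesa's profit: π = q_{Mesa}(302 − 5q_{Mesa} − q_{Nadir}) − 66q_{Mesa}.
∂π/∂q_{Mesa} = 236 − 10q_{Mesa} − q_{Nadir} = 0 ⇒ q_{Mesa} = 23.6 − 0.1q_{Nadir}.
At q_{Nadir} = 23: q_{Mesa} = 23.6 − 0.1·23 = 21.3.

21.3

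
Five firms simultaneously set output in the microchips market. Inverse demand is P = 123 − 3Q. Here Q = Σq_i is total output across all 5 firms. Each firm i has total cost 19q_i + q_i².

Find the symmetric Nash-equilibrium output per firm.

A representative firm's profit is π_i = q_i(123 − 3Q) − 19q_i − q_i², with Q = q_i + Σ_{j≠i} q_j.
First-order condition: 104 − 8q_i − 3Σ_{j≠i} q_j = 0.
In a symmetric equilibrium every firm chooses the same q, so Σ_{j≠i} q_j = 4q. The condition becomes 104 − 20q = 0, giving q = 104/20 = 5.2.

5.2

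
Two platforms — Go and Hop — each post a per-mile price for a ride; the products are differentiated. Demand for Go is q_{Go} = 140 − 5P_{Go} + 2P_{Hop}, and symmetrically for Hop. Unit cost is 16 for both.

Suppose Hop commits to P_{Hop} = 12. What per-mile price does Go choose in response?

24.4

Go's profit: π = (P_{Go} − 16)(140 − 5P_{Go} + 2P_{Hop}).
∂π/∂P_{Go} = 220 − 10P_{Go} + 2P_{Hop} = 0 ⇒ P_{Go} = 22 + 0.2P_{Hop}.
At P_{Hop} = 12: P_{Go} = 22 + 0.2·12 = 24.4.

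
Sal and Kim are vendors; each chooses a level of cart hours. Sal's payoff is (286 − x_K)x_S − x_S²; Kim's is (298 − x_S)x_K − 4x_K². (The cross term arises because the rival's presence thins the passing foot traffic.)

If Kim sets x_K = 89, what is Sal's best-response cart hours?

98.5

Expanding Sal's payoff: 286x_S − x_Kx_S − x_S².
∂π/∂x_S = 286 − x_K − 2x_S = 0, so x_S = 143 − 0.5x_K.
At x_K = 89: x_S = 143 − 0.5·89 = 98.5.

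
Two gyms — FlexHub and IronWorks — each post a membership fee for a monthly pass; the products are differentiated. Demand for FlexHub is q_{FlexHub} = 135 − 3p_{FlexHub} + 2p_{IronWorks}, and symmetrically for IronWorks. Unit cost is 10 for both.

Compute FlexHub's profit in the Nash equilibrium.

2929.6875

FlexHub's profit: π = (p_{FlexHub} − 10)(135 − 3p_{FlexHub} + 2p_{IronWorks}).
∂π/∂p_{FlexHub} = 165 − 6p_{FlexHub} + 2p_{IronWorks} = 0 ⇒ p_{FlexHub} = 27.5 + (1/3)p_{IronWorks}.
Setting p_{FlexHub} = p_{IronWorks} in the reaction function: p_{FlexHub} = 27.5 + (1/3)p_{FlexHub}, so p_{FlexHub} = 27.5 / (2/3) = 41.25.
q_{FlexHub} = 135 − 3·41.25 + 2·41.25 = 93.75.
Profit = (41.25 − 10)·93.75 = 2929.6875.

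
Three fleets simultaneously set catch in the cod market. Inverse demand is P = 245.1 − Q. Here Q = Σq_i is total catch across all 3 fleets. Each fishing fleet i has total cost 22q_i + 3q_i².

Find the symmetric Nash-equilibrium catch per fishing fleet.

A representative fishing fleet's profit is π_i = q_i(245.1 − Q) − 22q_i − 3q_i², with Q = q_i + Σ_{j≠i} q_j.
First-order condition: 223.1 − 8q_i − Σ_{j≠i} q_j = 0.
Imposing symmetry (q_j = q for all j) turns Σ_{j≠i} q_j into 2q, so 223.1 = 10q and q = 22.31.

22.31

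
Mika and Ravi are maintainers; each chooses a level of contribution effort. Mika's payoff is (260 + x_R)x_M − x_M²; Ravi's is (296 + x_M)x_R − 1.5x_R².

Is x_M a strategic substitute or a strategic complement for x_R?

Expanding Mika's payoff: 260x_M + x_Rx_M − x_M².
∂π/∂x_M = 260 + x_R − 2x_M = 0, so x_M = 130 + 0.5x_R.
The best-response slope dx_M/dx_R = 0.5 > 0: the reaction function is upward-sloping, so the choices are strategic complements.

strategic complements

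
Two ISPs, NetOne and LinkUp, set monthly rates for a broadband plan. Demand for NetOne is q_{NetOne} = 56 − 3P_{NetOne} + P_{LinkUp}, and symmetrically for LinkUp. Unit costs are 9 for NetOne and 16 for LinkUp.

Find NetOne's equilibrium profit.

NetOne's profit: π = (P_{NetOne} − 9)(56 − 3P_{NetOne} + P_{LinkUp}).
∂π/∂P_{NetOne} = 83 − 6P_{NetOne} + P_{LinkUp} = 0 ⇒ P_{NetOne} = 83/6 + (1/6)P_{LinkUp}.
Similarly P_{LinkUp} = 52/3 + (1/6)P_{NetOne}.
Substituting the second reaction function into the first: P_{NetOne} = 83/6 + (1/6)(52/3 + (1/6)P_{NetOne}), which gives (35/36)P_{NetOne} = 301/18 ⇒ P_{NetOne} = 17.2.
Then P_{LinkUp} = 52/3 + (1/6)·17.2 = 20.2.
q_{NetOne} = 56 − 3·17.2 + 20.2 = 24.6.
Profit = (17.2 − 9)·24.6 = 201.72.

201.72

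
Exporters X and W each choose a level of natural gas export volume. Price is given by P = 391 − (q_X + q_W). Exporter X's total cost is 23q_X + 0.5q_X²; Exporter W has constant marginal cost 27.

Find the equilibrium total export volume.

Exporter X's profit: π = q_X(391 − (q_X + q_W)) − 23q_X − 0.5q_X².
∂π/∂q_X = 368 − 3q_X − q_W = 0, so q_X = 368/3 − (1/3)q_W.
For W: ∂π/∂q_W = 364 − 2q_W − q_X = 0 ⇒ q_W = 182 − 0.5q_X.
Plugging q_W into X's best response: q_X = 368/3 − (1/3)(182 − 0.5q_X) ⇒ (5/6)q_X = 62, so q_X = 74.4.
Then q_W = 182 − 0.5·74.4 = 144.8.
Total export volume: 74.4 + 144.8 = 219.2.

219.2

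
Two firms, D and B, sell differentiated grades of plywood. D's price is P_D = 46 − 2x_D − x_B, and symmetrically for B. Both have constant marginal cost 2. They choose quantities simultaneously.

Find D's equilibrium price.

Firm D's profit: π = x_D(46 − 2x_D − x_B) − 2x_D.
∂π/∂x_D = 44 − 4x_D − x_B = 0 ⇒ x_D = 11 − 0.25x_B.
The game is symmetric, so in equilibrium x_B = x_D: the reaction function gives 1.25x_D = 11, hence x_D = 8.8.
P_D = 46 − 2·8.8 − 8.8 = 19.6.

19.6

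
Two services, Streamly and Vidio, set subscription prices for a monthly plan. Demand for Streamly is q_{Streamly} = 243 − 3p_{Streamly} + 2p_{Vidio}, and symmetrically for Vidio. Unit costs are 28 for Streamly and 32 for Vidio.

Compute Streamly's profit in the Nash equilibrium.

Streamly's profit: π = (p_{Streamly} − 28)(243 − 3p_{Streamly} + 2p_{Vidio}).
∂π/∂p_{Streamly} = 327 − 6p_{Streamly} + 2p_{Vidio} = 0 ⇒ p_{Streamly} = 54.5 + (1/3)p_{Vidio}.
Similarly p_{Vidio} = 56.5 + (1/3)p_{Streamly}.
Plugging p_{Vidio} into Streamly's best response: p_{Streamly} = 54.5 + (1/3)(56.5 + (1/3)p_{Streamly}) ⇒ (8/9)p_{Streamly} = 220/3, so p_{Streamly} = 82.5.
Then p_{Vidio} = 56.5 + (1/3)·82.5 = 84.
q_{Streamly} = 243 − 3·82.5 + 2·84 = 163.5.
Profit = (82.5 − 28)·163.5 = 8910.75.

8910.75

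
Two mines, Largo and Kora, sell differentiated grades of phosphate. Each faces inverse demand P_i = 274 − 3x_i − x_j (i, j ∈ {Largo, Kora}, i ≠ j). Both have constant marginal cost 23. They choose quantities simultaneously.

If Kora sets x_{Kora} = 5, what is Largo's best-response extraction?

Mine Largo's profit: π = x_{Largo}(274 − 3x_{Largo} − x_{Kora}) − 23x_{Largo}.
∂π/∂x_{Largo} = 251 − 6x_{Largo} − x_{Kora} = 0 ⇒ x_{Largo} = 251/6 − (1/6)x_{Kora}.
At x_{Kora} = 5: x_{Largo} = 251/6 − (1/6)·5 = 41.

41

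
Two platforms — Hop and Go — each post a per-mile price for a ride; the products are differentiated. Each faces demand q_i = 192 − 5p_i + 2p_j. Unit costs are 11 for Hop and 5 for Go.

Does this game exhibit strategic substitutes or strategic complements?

Hop's profit: π = (p_{Hop} − 11)(192 − 5p_{Hop} + 2p_{Go}).
∂π/∂p_{Hop} = 247 − 10p_{Hop} + 2p_{Go} = 0 ⇒ p_{Hop} = 24.7 + 0.2p_{Go}.
The best-response slope dp_{Hop}/dp_{Go} = 0.2 > 0: the reaction function is upward-sloping, so the choices are strategic complements.

strategic complements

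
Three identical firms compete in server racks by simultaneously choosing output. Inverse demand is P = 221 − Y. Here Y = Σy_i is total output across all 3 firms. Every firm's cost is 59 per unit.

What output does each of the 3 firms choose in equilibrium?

40.5

A representative firm's profit is π_i = y_i(221 − Y) − 59y_i, with Y = y_i + Σ_{j≠i} y_j.
First-order condition: 162 − 2y_i − Σ_{j≠i} y_j = 0.
Imposing symmetry (y_j = y for all j) turns Σ_{j≠i} y_j into 2y, so 162 = 4y and y = 40.5.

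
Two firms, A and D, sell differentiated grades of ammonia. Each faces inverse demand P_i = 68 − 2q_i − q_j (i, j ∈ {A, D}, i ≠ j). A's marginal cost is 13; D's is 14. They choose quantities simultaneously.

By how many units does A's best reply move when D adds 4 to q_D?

Firm A's profit: π = q_A(68 − 2q_A − q_D) − 13q_A.
∂π/∂q_A = 55 − 4q_A − q_D = 0 ⇒ q_A = 13.75 − 0.25q_D.
The reaction-function slope is −0.25, so a 4-unit rise in q_D moves q_A by −0.25 × 4 = −1. A's best response falls — the actions are strategic substitutes.

-1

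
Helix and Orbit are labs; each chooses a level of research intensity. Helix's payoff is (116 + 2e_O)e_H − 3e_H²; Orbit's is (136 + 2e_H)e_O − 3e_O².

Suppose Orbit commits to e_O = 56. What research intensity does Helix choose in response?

Expanding Helix's payoff: 116e_H + 2e_Oe_H − 3e_H².
∂π/∂e_H = 116 + 2e_O − 6e_H = 0, so e_H = 58/3 + (1/3)e_O.
At e_O = 56: e_H = 58/3 + (1/3)·56 = 38.

38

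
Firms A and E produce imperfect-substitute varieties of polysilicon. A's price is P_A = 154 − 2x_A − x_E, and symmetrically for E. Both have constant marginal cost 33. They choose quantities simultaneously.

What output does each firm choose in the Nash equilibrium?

24.2

Firm A's profit: π = x_A(154 − 2x_A − x_E) − 33x_A.
∂π/∂x_A = 121 − 4x_A − x_E = 0 ⇒ x_A = 30.25 − 0.25x_E.
The game is symmetric, so in equilibrium x_E = x_A: the reaction function gives 1.25x_A = 30.25, hence x_A = 24.2.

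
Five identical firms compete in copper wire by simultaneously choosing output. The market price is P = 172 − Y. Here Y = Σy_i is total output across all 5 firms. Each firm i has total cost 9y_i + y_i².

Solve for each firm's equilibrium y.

20.375

A representative firm's profit is π_i = y_i(172 − Y) − 9y_i − y_i², with Y = y_i + Σ_{j≠i} y_j.
First-order condition: 163 − 4y_i − Σ_{j≠i} y_j = 0.
In a symmetric equilibrium every firm chooses the same y, so Σ_{j≠i} y_j = 4y. The condition becomes 163 − 8y = 0, giving y = 163/8 = 20.375.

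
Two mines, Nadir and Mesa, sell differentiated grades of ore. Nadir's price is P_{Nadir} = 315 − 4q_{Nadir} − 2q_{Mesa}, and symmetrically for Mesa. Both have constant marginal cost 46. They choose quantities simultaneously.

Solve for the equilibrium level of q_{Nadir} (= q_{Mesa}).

Mine Nadir's profit: π = q_{Nadir}(315 − 4q_{Nadir} − 2q_{Mesa}) − 46q_{Nadir}.
∂π/∂q_{Nadir} = 269 − 8q_{Nadir} − 2q_{Mesa} = 0 ⇒ q_{Nadir} = 33.625 − 0.25q_{Mesa}.
By symmetry q_{Mesa} = q_{Nadir}; substituting into the reaction function, 1.25q_{Nadir} = 33.625 and q_{Nadir} = 26.9.

26.9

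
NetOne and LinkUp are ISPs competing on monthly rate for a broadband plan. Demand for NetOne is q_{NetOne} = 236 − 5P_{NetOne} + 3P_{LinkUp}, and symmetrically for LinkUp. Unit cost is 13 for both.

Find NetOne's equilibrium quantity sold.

150

NetOne's profit: π = (P_{NetOne} − 13)(236 − 5P_{NetOne} + 3P_{LinkUp}).
∂π/∂P_{NetOne} = 301 − 10P_{NetOne} + 3P_{LinkUp} = 0 ⇒ P_{NetOne} = 30.1 + 0.3P_{LinkUp}.
Setting P_{NetOne} = P_{LinkUp} in the reaction function: P_{NetOne} = 30.1 + 0.3P_{NetOne}, so P_{NetOne} = 30.1 / 0.7 = 43.
q_{NetOne} = 236 − 5·43 + 3·43 = 150.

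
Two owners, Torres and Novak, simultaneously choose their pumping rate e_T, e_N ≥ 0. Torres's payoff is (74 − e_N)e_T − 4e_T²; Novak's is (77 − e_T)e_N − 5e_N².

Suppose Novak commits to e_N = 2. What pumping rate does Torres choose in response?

9

Expanding Torres's payoff: 74e_T − e_Ne_T − 4e_T².
∂π/∂e_T = 74 − e_N − 8e_T = 0, so e_T = 9.25 − 0.125e_N.
At e_N = 2: e_T = 9.25 − 0.125·2 = 9.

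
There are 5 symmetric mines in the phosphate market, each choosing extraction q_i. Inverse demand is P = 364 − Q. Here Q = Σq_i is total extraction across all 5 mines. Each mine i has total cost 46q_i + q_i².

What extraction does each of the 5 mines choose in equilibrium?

A representative mine's profit is π_i = q_i(364 − Q) − 46q_i − q_i², with Q = q_i + Σ_{j≠i} q_j.
First-order condition: 318 − 4q_i − Σ_{j≠i} q_j = 0.
Imposing symmetry (q_j = q for all j) turns Σ_{j≠i} q_j into 4q, so 318 = 8q and q = 39.75.

39.75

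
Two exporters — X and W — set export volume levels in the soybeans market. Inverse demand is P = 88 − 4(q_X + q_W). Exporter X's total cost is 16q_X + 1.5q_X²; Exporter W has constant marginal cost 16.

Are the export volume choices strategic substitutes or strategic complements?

Exporter X's profit: π = q_X(88 − 4(q_X + q_W)) − 16q_X − 1.5q_X².
∂π/∂q_X = 72 − 11q_X − 4q_W = 0, so q_X = 72/11 − (4/11)q_W.
The best-response slope dq_X/dq_W = −4/11 < 0: the reaction function is downward-sloping, so the choices are strategic substitutes.

strategic substitutes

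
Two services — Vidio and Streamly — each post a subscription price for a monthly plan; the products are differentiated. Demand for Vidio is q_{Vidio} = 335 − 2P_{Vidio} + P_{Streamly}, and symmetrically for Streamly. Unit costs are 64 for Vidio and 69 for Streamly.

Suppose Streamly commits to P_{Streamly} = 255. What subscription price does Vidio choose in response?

179.5

Vidio's profit: π = (P_{Vidio} − 64)(335 − 2P_{Vidio} + P_{Streamly}).
∂π/∂P_{Vidio} = 463 − 4P_{Vidio} + P_{Streamly} = 0 ⇒ P_{Vidio} = 115.75 + 0.25P_{Streamly}.
At P_{Streamly} = 255: P_{Vidio} = 115.75 + 0.25·255 = 179.5.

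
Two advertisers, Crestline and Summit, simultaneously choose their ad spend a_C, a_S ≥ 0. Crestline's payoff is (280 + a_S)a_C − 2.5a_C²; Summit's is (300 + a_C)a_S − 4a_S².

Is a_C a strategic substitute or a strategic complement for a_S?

Expanding Crestline's payoff: 280a_C + a_Sa_C − 2.5a_C².
∂π/∂a_C = 280 + a_S − 5a_C = 0, so a_C = 56 + 0.2a_S.
The best-response slope da_C/da_S = 0.2 > 0: the reaction function is upward-sloping, so the choices are strategic complements.

strategic complements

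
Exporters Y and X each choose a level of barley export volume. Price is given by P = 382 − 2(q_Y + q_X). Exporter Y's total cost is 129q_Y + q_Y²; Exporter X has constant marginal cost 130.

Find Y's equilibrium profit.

Exporter Y's profit: π = q_Y(382 − 2(q_Y + q_X)) − 129q_Y − q_Y².
∂π/∂q_Y = 253 − 6q_Y − 2q_X = 0, so q_Y = 253/6 − (1/3)q_X.
For X: ∂π/∂q_X = 252 − 4q_X − 2q_Y = 0 ⇒ q_X = 63 − 0.5q_Y.
Plugging q_X into Y's best response: q_Y = 253/6 − (1/3)(63 − 0.5q_Y) ⇒ (5/6)q_Y = 127/6, so q_Y = 25.4.
Then q_X = 63 − 0.5·25.4 = 50.3.
Price P = 382 − 2·75.7 = 230.6.
Y's profit: (230.6 − 129)·25.4 − (25.4)² = 1935.48.

1935.48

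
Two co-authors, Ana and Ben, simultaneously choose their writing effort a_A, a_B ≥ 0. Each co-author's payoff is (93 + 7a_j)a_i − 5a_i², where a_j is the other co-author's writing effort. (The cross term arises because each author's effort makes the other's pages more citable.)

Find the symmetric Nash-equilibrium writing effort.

31

Ana's payoff is (93 + 7a_B)a_A − 5a_A².
∂π/∂a_A = 93 + 7a_B − 10a_A = 0, so a_A = 9.3 + 0.7a_B.
Setting a_A = a_B in the reaction function: a_A = 9.3 + 0.7a_A, so a_A = 9.3 / 0.3 = 31.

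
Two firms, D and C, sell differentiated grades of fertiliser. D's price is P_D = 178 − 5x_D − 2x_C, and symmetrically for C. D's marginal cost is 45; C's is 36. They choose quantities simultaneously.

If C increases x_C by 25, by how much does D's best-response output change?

-5

Firm D's profit: π = x_D(178 − 5x_D − 2x_C) − 45x_D.
∂π/∂x_D = 133 − 10x_D − 2x_C = 0 ⇒ x_D = 13.3 − 0.2x_C.
The reaction-function slope is −0.2, so a 25-unit rise in x_C moves x_D by −0.2 × 25 = −5. D's best response falls — the actions are strategic substitutes.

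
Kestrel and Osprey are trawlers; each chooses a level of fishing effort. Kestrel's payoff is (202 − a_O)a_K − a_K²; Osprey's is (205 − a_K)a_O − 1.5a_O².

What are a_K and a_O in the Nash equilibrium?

80.2, 41.6

Expanding Kestrel's payoff: 202a_K − a_Oa_K − a_K².
∂π/∂a_K = 202 − a_O − 2a_K = 0, so a_K = 101 − 0.5a_O.
Likewise for Osprey: a_O = 205/3 − (1/3)a_K.
Plugging a_O into Kestrel's best response: a_K = 101 − 0.5(205/3 − (1/3)a_K) ⇒ (5/6)a_K = 401/6, so a_K = 80.2.
Then a_O = 205/3 − (1/3)·80.2 = 41.6.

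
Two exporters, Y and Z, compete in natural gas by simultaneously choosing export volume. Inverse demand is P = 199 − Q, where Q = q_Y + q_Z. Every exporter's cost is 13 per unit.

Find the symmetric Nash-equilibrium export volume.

62

Exporter Y's profit: π = q_Y(199 − (q_Y + q_Z)) − 13q_Y.
∂π/∂q_Y = 186 − 2q_Y − q_Z = 0, so q_Y = 93 − 0.5q_Z.
By symmetry q_Z = q_Y; substituting into the reaction function, 1.5q_Y = 93 and q_Y = 62.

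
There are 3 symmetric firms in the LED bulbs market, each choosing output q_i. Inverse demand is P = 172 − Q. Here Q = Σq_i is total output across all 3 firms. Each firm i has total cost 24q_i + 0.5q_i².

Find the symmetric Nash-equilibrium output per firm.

A representative firm's profit is π_i = q_i(172 − Q) − 24q_i − 0.5q_i², with Q = q_i + Σ_{j≠i} q_j.
First-order condition: 148 − 3q_i − Σ_{j≠i} q_j = 0.
Imposing symmetry (q_j = q for all j) turns Σ_{j≠i} q_j into 2q, so 148 = 5q and q = 29.6.

29.6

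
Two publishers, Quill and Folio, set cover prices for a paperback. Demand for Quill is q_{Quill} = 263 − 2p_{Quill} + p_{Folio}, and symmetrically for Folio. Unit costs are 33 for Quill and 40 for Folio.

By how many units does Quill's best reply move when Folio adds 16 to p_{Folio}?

Quill's profit: π = (p_{Quill} − 33)(263 − 2p_{Quill} + p_{Folio}).
∂π/∂p_{Quill} = 329 − 4p_{Quill} + p_{Folio} = 0 ⇒ p_{Quill} = 82.25 + 0.25p_{Folio}.
The reaction-function slope is 0.25, so a 16-unit rise in p_{Folio} moves p_{Quill} by 0.25 × 16 = 4. Quill's best response rises — the actions are strategic complements.

4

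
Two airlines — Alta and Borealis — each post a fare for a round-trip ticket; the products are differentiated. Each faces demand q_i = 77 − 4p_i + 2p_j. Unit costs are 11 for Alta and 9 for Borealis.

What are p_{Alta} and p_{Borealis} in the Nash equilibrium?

Alta's profit: π = (p_{Alta} − 11)(77 − 4p_{Alta} + 2p_{Borealis}).
∂π/∂p_{Alta} = 121 − 8p_{Alta} + 2p_{Borealis} = 0 ⇒ p_{Alta} = 15.125 + 0.25p_{Borealis}.
Similarly p_{Borealis} = 14.125 + 0.25p_{Alta}.
Plugging p_{Borealis} into Alta's best response: p_{Alta} = 15.125 + 0.25(14.125 + 0.25p_{Alta}) ⇒ 0.9375p_{Alta} = 597/32, so p_{Alta} = 19.9.
Then p_{Borealis} = 14.125 + 0.25·19.9 = 19.1.

19.9, 19.1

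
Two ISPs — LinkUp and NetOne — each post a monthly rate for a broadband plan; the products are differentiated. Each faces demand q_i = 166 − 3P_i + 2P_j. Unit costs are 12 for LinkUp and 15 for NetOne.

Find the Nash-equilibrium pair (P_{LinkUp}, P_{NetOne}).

LinkUp's profit: π = (P_{LinkUp} − 12)(166 − 3P_{LinkUp} + 2P_{NetOne}).
∂π/∂P_{LinkUp} = 202 − 6P_{LinkUp} + 2P_{NetOne} = 0 ⇒ P_{LinkUp} = 101/3 + (1/3)P_{NetOne}.
Similarly P_{NetOne} = 211/6 + (1/3)P_{LinkUp}.
Substituting the second reaction function into the first: P_{LinkUp} = 101/3 + (1/3)(211/6 + (1/3)P_{LinkUp}), which gives (8/9)P_{LinkUp} = 817/18 ⇒ P_{LinkUp} = 51.0625.
Then P_{NetOne} = 211/6 + (1/3)·51.0625 = 52.1875.

51.0625, 52.1875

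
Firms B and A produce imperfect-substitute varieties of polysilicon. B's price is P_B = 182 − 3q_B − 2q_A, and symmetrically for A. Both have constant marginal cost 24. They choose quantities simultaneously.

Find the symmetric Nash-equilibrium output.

Firm B's profit: π = q_B(182 − 3q_B − 2q_A) − 24q_B.
∂π/∂q_B = 158 − 6q_B − 2q_A = 0 ⇒ q_B = 79/3 − (1/3)q_A.
By symmetry q_A = q_B; substituting into the reaction function, (4/3)q_B = 79/3 and q_B = 19.75.

19.75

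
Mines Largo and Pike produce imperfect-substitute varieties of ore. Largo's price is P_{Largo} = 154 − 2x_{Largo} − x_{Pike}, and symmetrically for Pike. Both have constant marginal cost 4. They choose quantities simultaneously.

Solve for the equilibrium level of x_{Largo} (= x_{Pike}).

30

Mine Largo's profit: π = x_{Largo}(154 − 2x_{Largo} − x_{Pike}) − 4x_{Largo}.
∂π/∂x_{Largo} = 150 − 4x_{Largo} − x_{Pike} = 0 ⇒ x_{Largo} = 37.5 − 0.25x_{Pike}.
The game is symmetric, so in equilibrium x_{Pike} = x_{Largo}: the reaction function gives 1.25x_{Largo} = 37.5, hence x_{Largo} = 30.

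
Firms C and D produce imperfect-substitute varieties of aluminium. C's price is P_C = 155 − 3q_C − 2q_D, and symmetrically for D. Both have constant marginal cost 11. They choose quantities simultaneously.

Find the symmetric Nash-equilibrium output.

18

Firm C's profit: π = q_C(155 − 3q_C − 2q_D) − 11q_C.
∂π/∂q_C = 144 − 6q_C − 2q_D = 0 ⇒ q_C = 24 − (1/3)q_D.
By symmetry q_D = q_C; substituting into the reaction function, (4/3)q_C = 24 and q_C = 18.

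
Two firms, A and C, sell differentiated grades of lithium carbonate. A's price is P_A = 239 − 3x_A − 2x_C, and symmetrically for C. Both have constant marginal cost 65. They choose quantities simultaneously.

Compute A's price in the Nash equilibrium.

130.25

Firm A's profit: π = x_A(239 − 3x_A − 2x_C) − 65x_A.
∂π/∂x_A = 174 − 6x_A − 2x_C = 0 ⇒ x_A = 29 − (1/3)x_C.
Setting x_A = x_C in the reaction function: x_A = 29 − (1/3)x_A, so x_A = 29 / (4/3) = 21.75.
P_A = 239 − 3·21.75 − 2·21.75 = 130.25.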